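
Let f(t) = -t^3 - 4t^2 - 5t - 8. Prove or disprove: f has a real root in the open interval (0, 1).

f(0) = -8 and f(1) = -18, both negative, so a sign-change argument is unavailable; we show f keeps this sign on the whole interval.
The nonzero coefficients of f are all negative, so for t > 0 every term of f(t) is negative (the constant term -8 strictly so).
Therefore f(t) < 0 throughout (0, 1), and f has no zero there.

f has no root in that interval.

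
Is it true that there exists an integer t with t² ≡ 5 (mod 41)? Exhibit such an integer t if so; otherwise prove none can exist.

t = 28

Take t = 28. Then 28² = 784 = 19·41 + 5, so 28² ≡ 5 (mod 41).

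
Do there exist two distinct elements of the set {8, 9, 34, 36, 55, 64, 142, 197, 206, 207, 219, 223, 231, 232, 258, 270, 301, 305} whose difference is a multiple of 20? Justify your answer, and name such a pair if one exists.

Residues mod 20: 8↦8, 9↦9, 34↦14, 36↦16, 55↦15, 64↦4, 142↦2, 197↦17, 206↦6, 207↦7, 219↦19, 223↦3, 231↦11, 232↦12, 258↦18, 270↦10, 301↦1, 305↦5.
All 18 residues are distinct, so no two elements differ by a multiple of 20.

No such pair exists.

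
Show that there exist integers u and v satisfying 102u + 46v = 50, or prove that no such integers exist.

u = 5, v = -10

gcd(102, 46) = 2, and 2 divides 50, so integer solutions exist.
Dividing through by 2 reduces the equation to 51u + 23v = 25.
Dividing repeatedly: 51 = 2·23 + 5, 23 = 4·5 + 3, 5 = 1·3 + 2, 3 = 1·2 + 1, 2 = 2·1 + 0.
Back-substituting, 1 = 3 − 1·2 = 3 − (5 − 1·3) = −5 + 2·3 = −5 + 2·(23 − 4·5) = 2·23 − 9·5 = 2·23 − 9·(51 − 2·23) = −9·51 + 20·23; that is, 51·(-9) + 23·20 = 1.
Times 25: 51·(-225) + 23·500 = 25, so (-225, 500) solves it.
Shifting by a multiple of (23, −51) keeps it a solution: u = -225 + 10·23 = 5, v = 500 − 10·51 = -10.
Check: 102·5 + 46·(-10) = 510 − 460 = 50. ✓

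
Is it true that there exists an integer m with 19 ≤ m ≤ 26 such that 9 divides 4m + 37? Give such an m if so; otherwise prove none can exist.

m = 20

At m = 19 the value 113 is not a multiple of 9. At m = 20 we get 4·20 + 37 = 117, and 117 = 9·13.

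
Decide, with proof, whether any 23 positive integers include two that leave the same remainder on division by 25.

Take the 23 consecutive integers 52, 53, …, 74: their residues mod 25 are all distinct because 23 ≤ 25.
So no two of them leave the same remainder on division by 25; the claim fails for this set.

No; for instance {52, 53, 54, 55, 56, 57, 58, 59, 60, 61, 62, 63, 64, 65, 66, 67, 68, 69, 70, 71, 72, 73, 74} is a counterexample.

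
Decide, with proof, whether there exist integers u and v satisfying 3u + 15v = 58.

gcd(3, 15) = 3, so every integer of the form 3u + 15v is a multiple of 3.
But 58 is not a multiple of 3 (it leaves remainder 1).
So the equation is unsolvable over ℤ.

No, no such integers exist.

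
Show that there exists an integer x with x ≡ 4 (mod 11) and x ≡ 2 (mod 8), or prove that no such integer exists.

x = 26

Since 11 and 8 share no common factor, CRT says the pair of congruences has a solution (unique mod 88).
Any solution of the first congruence is x = 4 + 11t; substituting into the second, 11t ≡ 2 − 4 ≡ 6 (mod 8).
11 ≡ 3 (mod 8), so this reads 3t ≡ 6 (mod 8). Invert 3 mod 8 by the Euclidean algorithm: 8 = 2·3 + 2, 3 = 1·2 + 1, 2 = 2·1 + 0; back-substituting, 1 = 3 − 1·2 = 3 − (8 − 2·3) = −8 + 3·3. Hence 3·3 ≡ 1, so 3⁻¹ ≡ 3 (mod 8).
Therefore t ≡ 3·6 = 18 ≡ 2 (mod 8).
With t = 2: x = 4 + 11·2 = 26.
Check: 26 mod 11 = 4, 26 mod 8 = 2. ✓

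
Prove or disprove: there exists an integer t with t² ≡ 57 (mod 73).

Take t = 38. Then 38² = 1444 = 19·73 + 57, so 38² ≡ 57 (mod 73).

t = 38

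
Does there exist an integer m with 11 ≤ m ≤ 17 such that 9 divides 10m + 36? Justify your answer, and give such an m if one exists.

For m = 11, 12, …, 17 the values of 10m + 36 modulo 9 are 2, 3, 4, 5, 6, 7, 8 respectively.
None is 0, so 9 never divides 10m + 36 on this range.

No such integer m in that range exists.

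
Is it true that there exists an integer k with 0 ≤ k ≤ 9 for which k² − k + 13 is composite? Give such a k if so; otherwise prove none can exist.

k = 4

At k = 4: 4² − 4 + 13 = 25 = 5·5, which is composite.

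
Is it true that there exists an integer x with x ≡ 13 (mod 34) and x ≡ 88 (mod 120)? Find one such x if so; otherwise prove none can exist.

No such integer exists.

Both moduli are multiples of 2 = gcd(34, 120), so any solution would satisfy x ≡ 13 and x ≡ 88 modulo 2 simultaneously.
These are incompatible: 13 − 88 = -75 is not divisible by 2.
Hence the system has no solution.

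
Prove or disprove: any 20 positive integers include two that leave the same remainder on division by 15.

Yes.

There are exactly 15 possible remainders on division by 15.
Placing 20 integers into 15 classes, some class receives at least two — say a and b.
That is, a and b leave the same remainder on division by 15, as claimed.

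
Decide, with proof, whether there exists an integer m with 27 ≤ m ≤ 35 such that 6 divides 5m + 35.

For m = 27, 28 the values 170, 175 are not multiples of 6. Try m = 29: 5·29 + 35 = 180 = 30·6, which is divisible by 6.

m = 29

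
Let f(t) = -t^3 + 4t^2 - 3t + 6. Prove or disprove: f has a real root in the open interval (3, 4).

f(3) = 6 and f(4) = -6, which have opposite signs.
As a polynomial, f is continuous on every closed interval.
By the Intermediate Value Theorem f must vanish at some point of (3, 4).

Yes, f has a root in the interval.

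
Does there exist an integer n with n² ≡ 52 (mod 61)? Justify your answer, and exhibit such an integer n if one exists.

Take n = 33. Then 33² = 1089 = 17·61 + 52, so 33² ≡ 52 (mod 61).

n = 33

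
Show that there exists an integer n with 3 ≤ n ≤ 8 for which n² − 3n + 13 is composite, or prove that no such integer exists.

The values for n = 3, 4, …, 8 are 13, 17, 23, 31, 41, 53, and each of these is prime.
So no value in the range makes the expression composite.

No such integer n in that range exists.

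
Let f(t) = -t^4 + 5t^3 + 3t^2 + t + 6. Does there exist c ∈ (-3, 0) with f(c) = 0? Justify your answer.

Such a root exists.

f(-3) = -186 and f(0) = 6, which have opposite signs.
Since f is a polynomial it is continuous on [-3, 0].
By the Intermediate Value Theorem f must vanish at some point of (-3, 0).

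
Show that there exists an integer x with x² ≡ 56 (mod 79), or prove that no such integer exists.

79 is prime, so by Euler's criterion 56 is a square mod 79 iff 56^((79−1)/2) = 56^39 ≡ 1 (mod 79).
Repeated squaring mod 79: 56^2 = 3136 ≡ 55; 56^4 ≡ 55² = 3025 ≡ 23; 56^8 ≡ 23² = 529 ≡ 55; 56^16 ≡ 55² = 3025 ≡ 23; 56^32 ≡ 23² = 529 ≡ 55.
Since 39 = 32 + 4 + 2 + 1, 56^39 ≡ 55 · 23 · 55 · 56; multiplying out mod 79: 55·23 = 1265 ≡ 1, then 1·55 = 55 ≡ 55, then 55·56 = 3080 ≡ 78. Thus 56^39 ≡ 78 ≡ −1 (mod 79).
The value −1 means 56 is a non-residue modulo 79, so x² ≡ 56 (mod 79) is impossible.

There is no such integer.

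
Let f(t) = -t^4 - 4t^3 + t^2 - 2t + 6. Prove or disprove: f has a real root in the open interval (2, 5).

f has no root in that interval.

The endpoint values f(2) = -42 and f(5) = -1104 are both negative. Claim: f(t) < 0 for every t in (2, 5).
Shift to the endpoint 2: with t = 2 + u (0 < u < 3), one computes f(2 + u) = -u^4 - 12u^3 - 47u^2 - 78u - 42.
The nonzero coefficients here are all negative, so for u > 0 every term is negative (or zero), and the constant term -42 is strictly negative.
So f is strictly negative on (2, 5); no root exists in the interval.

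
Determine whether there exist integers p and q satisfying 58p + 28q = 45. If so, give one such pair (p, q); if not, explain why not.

Any value of 58p + 28q is a multiple of gcd(58, 28) = 2.
But 45 = 2·22 + 1, so 2 ∤ 45.
Therefore 58p + 28q = 45 has no solution in integers.

No, no such integers exist.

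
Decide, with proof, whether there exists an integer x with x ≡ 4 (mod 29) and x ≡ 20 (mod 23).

x = 526

gcd(29, 23) = 1, so the Chinese Remainder Theorem guarantees exactly one residue class mod 667 satisfying both.
Write x = 4 + 29t and require 4 + 29t ≡ 20 (mod 23), i.e. 29t ≡ 16 (mod 23).
29 ≡ 6 (mod 23), so this reads 6t ≡ 16 (mod 23). Invert 6 mod 23 by the Euclidean algorithm: 23 = 3·6 + 5, 6 = 1·5 + 1, 5 = 5·1 + 0; back-substituting, 1 = 6 − 1·5 = 6 − (23 − 3·6) = −23 + 4·6. Hence 6·4 ≡ 1, so 6⁻¹ ≡ 4 (mod 23).
Therefore t ≡ 4·16 = 64 ≡ 18 (mod 23).
With t = 18: x = 4 + 29·18 = 526.
Check: 526 mod 29 = 4, 526 mod 23 = 20. ✓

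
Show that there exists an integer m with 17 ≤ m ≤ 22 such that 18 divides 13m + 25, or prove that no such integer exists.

The values of 13m + 25 for m = 17, 18, …, 22 are 246, 259, 272, 285, 298, 311; reduced mod 18 these are 12, 7, 2, 15, 10, 5.
The residue 0 does not occur, so no m in [17, 22] makes 13m + 25 a multiple of 18.

There is no such integer m in that range.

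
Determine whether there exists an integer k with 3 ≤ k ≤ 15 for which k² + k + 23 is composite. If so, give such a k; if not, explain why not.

k = 10

At k = 10: 10² + 10 + 23 = 133 = 7·19, which is composite.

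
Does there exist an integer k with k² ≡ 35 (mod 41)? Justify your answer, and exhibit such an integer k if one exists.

Apply Euler's criterion with the prime 41: 35 is a quadratic residue iff 35^20 ≡ 1 (mod 41), and a non-residue iff it is ≡ −1.
Squaring successively (mod 41): 35^2 = 1225 ≡ 36; 35^4 ≡ 36² = 1296 ≡ 25; 35^8 ≡ 25² = 625 ≡ 10; 35^16 ≡ 10² = 100 ≡ 18.
Since 20 = 16 + 4, 35^20 ≡ 18 · 25; multiplying out mod 41: 18·25 = 450 ≡ 40. Thus 35^20 ≡ 40 ≡ −1 (mod 41).
By Euler's criterion 35 is a quadratic non-residue mod 41: no k satisfies k² ≡ 35 (mod 41).

There is no such integer.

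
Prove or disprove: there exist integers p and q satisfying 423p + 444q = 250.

Any value of 423p + 444q is a multiple of gcd(423, 444) = 3.
But 250 is not a multiple of 3 (it leaves remainder 1).
Therefore 423p + 444q = 250 has no solution in integers.

There are no such integers.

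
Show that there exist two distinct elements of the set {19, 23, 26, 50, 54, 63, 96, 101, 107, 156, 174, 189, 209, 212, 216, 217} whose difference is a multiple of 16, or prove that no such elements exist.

Reduce each element modulo 16: 19↦3, 23↦7, 26↦10, 50↦2, 54↦6, 63↦15, 96↦0, 101↦5, 107↦11, 156↦12, 174↦14, 189↦13, 209↦1, 212↦4, 216↦8, 217↦9.
All 16 residues are distinct, so no two elements differ by a multiple of 16.

There is no such pair.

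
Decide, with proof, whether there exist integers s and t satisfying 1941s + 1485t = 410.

No, no such integers exist.

gcd(1941, 1485) = 3, so every integer of the form 1941s + 1485t is a multiple of 3.
But 410 = 3·136 + 2, so 3 ∤ 410.
So the equation is unsolvable over ℤ.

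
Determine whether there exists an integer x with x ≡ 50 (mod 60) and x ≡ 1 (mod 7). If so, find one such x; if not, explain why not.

x = 50

Since 60 and 7 share no common factor, CRT says the pair of congruences has a solution (unique mod 420).
Any solution of the first congruence is x = 50 + 60t; substituting into the second, 60t ≡ 1 − 50 ≡ 0 (mod 7).
60 ≡ 4 (mod 7), so this reads 4t ≡ 0 (mod 7). t = 0 satisfies this.
With t = 0: x = 50 + 60·0 = 50.
Verify: 50 = 0·60 + 50 and 50 = 7·7 + 1. ✓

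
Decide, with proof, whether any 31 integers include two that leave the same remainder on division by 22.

Yes.

Partition the integers by their residue mod 22; there are 22 classes.
Since 31 > 22, two of the 31 integers must share a residue class by the pigeonhole principle; call them a and b.
So a and b have equal remainders mod 22, which is exactly what was to be shown.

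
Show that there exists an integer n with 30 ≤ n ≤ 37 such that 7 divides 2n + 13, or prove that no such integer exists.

Try n = 32: 2·32 + 13 = 77 = 11·7, which is divisible by 7.

n = 32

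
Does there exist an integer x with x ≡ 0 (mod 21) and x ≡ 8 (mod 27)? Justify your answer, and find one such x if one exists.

Both moduli are multiples of 3 = gcd(21, 27), so any solution would satisfy x ≡ 0 and x ≡ 8 modulo 3 simultaneously.
However 0 ≡ 0 and 8 ≡ 2 (mod 3), and 0 ≠ 2.
Therefore no such x exists.

No such integer exists.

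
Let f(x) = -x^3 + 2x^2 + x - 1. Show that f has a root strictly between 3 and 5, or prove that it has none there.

f has no root in that interval.

The endpoint values f(3) = -7 and f(5) = -71 are both negative. Claim: f(x) < 0 for every x in (3, 5).
Shift to the endpoint 3: with x = 3 + u (0 < u < 2), one computes f(3 + u) = -u^3 - 7u^2 - 14u - 7.
The nonzero coefficients here are all negative, so for u > 0 every term is negative (or zero), and the constant term -7 is strictly negative.
So f is strictly negative on (3, 5); no root exists in the interval.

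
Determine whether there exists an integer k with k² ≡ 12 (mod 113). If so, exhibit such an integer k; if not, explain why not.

113 is prime, so by Euler's criterion 12 is a square mod 113 iff 12^((113−1)/2) = 12^56 ≡ 1 (mod 113).
Squaring successively (mod 113): 12^2 = 144 ≡ 31; 12^4 ≡ 31² = 961 ≡ 57; 12^8 ≡ 57² = 3249 ≡ 85; 12^16 ≡ 85² = 7225 ≡ 106; 12^32 ≡ 106² = 11236 ≡ 49.
Since 56 = 32 + 16 + 8, 12^56 ≡ 49 · 106 · 85; multiplying out mod 113: 49·106 = 5194 ≡ 109, then 109·85 = 9265 ≡ 112. Thus 12^56 ≡ 112 ≡ −1 (mod 113).
The value −1 means 12 is a non-residue modulo 113, so k² ≡ 12 (mod 113) is impossible.

No such integer exists.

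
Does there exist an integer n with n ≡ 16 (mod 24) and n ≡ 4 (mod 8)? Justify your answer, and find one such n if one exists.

Both moduli are multiples of 8 = gcd(24, 8), so any solution would satisfy n ≡ 16 and n ≡ 4 modulo 8 simultaneously.
But 16 mod 8 = 0 while 4 mod 8 = 4, a contradiction.
Hence the system has no solution.

No, no such integer exists.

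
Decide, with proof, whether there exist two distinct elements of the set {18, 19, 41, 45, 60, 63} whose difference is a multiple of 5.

The pair (18, 63) works.

Both 18 and 63 leave remainder 3 on division by 5; their difference 45 = 9·5 is a multiple of 5.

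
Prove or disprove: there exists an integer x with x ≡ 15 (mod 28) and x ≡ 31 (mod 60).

gcd(28, 60) = 4. A simultaneous solution exists iff 15 ≡ 31 (mod 4); here 15 mod 4 = 3 = 31 mod 4, so it does.
List candidates x ≡ 15 (mod 28): 15, 43, 71, 99, 127, 155, 183, 211. Modulo 60 these are 15, 43, 11, 39, 7, 35, 3, 31; 211 gives 31 as required.
Indeed 211 ≡ 15 (mod 28) and 211 ≡ 31 (mod 60).

x = 211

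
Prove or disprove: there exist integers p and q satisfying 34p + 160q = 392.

p = 68, q = -12

Every value of 34p + 160q is a multiple of gcd(34, 160) = 2; since 2 ∣ 392, solutions exist.
Dividing through by 2 reduces the equation to 17p + 80q = 196.
Euclidean algorithm: 80 = 4·17 + 12, 17 = 1·12 + 5, 12 = 2·5 + 2, 5 = 2·2 + 1, 2 = 2·1 + 0.
Working back up the chain: 1 = 5 − 2·2 = 5 − 2·(12 − 2·5) = −2·12 + 5·5 = −2·12 + 5·(17 − 1·12) = 5·17 − 7·12 = 5·17 − 7·(80 − 4·17) = −7·80 + 33·17. So 17·33 + 80·(-7) = 1.
Multiplying through by 196: p = 33·196 = 6468, q = (-7)·196 = -1372 is a solution.
The general solution is p = 6468 + 80k, q = -1372 − 17k; taking k = -80 gives the smaller pair p = 68, q = -12.
Check: 34·68 + 160·(-12) = 2312 − 1920 = 392. ✓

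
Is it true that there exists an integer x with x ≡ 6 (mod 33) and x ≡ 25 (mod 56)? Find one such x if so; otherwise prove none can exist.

The moduli 33 and 56 are coprime, so by the Chinese Remainder Theorem a unique solution modulo 1848 exists.
Write x = 6 + 33t and require 6 + 33t ≡ 25 (mod 56), i.e. 33t ≡ 19 (mod 56).
Invert 33 mod 56 by the Euclidean algorithm: 56 = 1·33 + 23, 33 = 1·23 + 10, 23 = 2·10 + 3, 10 = 3·3 + 1, 3 = 3·1 + 0; back-substituting, 1 = 10 − 3·3 = 10 − 3·(23 − 2·10) = −3·23 + 7·10 = −3·23 + 7·(33 − 1·23) = 7·33 − 10·23 = 7·33 − 10·(56 − 1·33) = −10·56 + 17·33. Hence 33·17 ≡ 1, so 33⁻¹ ≡ 17 (mod 56).
Therefore t ≡ 17·19 = 323 ≡ 43 (mod 56).
With t = 43: x = 6 + 33·43 = 1425.
Verify: 1425 = 43·33 + 6 and 1425 = 25·56 + 25. ✓

x = 1425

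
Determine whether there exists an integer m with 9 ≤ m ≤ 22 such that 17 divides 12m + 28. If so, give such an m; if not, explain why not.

m = 9

At m = 9 we get 12·9 + 28 = 136, and 136 = 17·8.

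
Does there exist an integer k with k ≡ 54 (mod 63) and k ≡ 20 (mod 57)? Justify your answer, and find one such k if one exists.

No such integer exists.

gcd(63, 57) = 3. If k ≡ 54 (mod 63) and k ≡ 20 (mod 57), then k ≡ 54 (mod 3) and k ≡ 20 (mod 3).
But 54 mod 3 = 0 while 20 mod 3 = 2, a contradiction.
Hence the system has no solution.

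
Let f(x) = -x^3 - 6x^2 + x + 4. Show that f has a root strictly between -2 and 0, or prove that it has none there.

f(-2) = -14 and f(0) = 4, which have opposite signs.
Since f is a polynomial it is continuous on [-2, 0].
By the Intermediate Value Theorem, f takes the value 0 somewhere in the open interval.

Such a root exists.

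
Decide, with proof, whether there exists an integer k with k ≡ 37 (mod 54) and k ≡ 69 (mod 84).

No, no such integer exists.

Reduce both congruences modulo 6, which divides 54 and 84: they say k ≡ 37 (mod 6) and k ≡ 69 (mod 6).
But 37 mod 6 = 1 while 69 mod 6 = 3, a contradiction.
Therefore no such k exists.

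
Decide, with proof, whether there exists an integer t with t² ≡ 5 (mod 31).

t = 6

Take t = 6. Then 6² = 36 = 1·31 + 5, so 6² ≡ 5 (mod 31).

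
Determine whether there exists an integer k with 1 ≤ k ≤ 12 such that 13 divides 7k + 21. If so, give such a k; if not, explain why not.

k = 10

Scanning upward from k = 1 gives 28, 35, 42, 49, 56, 63, 70, 77, 84, none divisible by 13. Try k = 10: 7·10 + 21 = 91 = 7·13, which is divisible by 13.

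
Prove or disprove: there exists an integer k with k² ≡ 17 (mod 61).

Apply Euler's criterion with the prime 61: 17 is a quadratic residue iff 17^30 ≡ 1 (mod 61), and a non-residue iff it is ≡ −1.
Squaring successively (mod 61): 17^2 = 289 ≡ 45; 17^4 ≡ 45² = 2025 ≡ 12; 17^8 ≡ 12² = 144 ≡ 22; 17^16 ≡ 22² = 484 ≡ 57.
Since 30 = 16 + 8 + 4 + 2, 17^30 ≡ 57 · 22 · 12 · 45; multiplying out mod 61: 57·22 = 1254 ≡ 34, then 34·12 = 408 ≡ 42, then 42·45 = 1890 ≡ 60. Thus 17^30 ≡ 60 ≡ −1 (mod 61).
The value −1 means 17 is a non-residue modulo 61, so k² ≡ 17 (mod 61) is impossible.

There is no such integer.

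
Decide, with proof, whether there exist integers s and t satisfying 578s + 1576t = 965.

Both 578 and 1576 are divisible by gcd(578, 1576) = 2, hence so is any combination 578s + 1576t.
But 965 is not a multiple of 2 (it leaves remainder 1).
So the equation is unsolvable over ℤ.

No, no such integers exist.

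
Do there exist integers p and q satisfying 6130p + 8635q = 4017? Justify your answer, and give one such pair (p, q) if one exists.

No, no such integers exist.

Any value of 6130p + 8635q is a multiple of gcd(6130, 8635) = 5.
But 4017 is not a multiple of 5 (it leaves remainder 2).
So the equation is unsolvable over ℤ.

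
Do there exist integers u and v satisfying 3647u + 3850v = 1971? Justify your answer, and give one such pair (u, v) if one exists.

Any value of 3647u + 3850v is a multiple of gcd(3647, 3850) = 7.
But 1971 is not a multiple of 7 (it leaves remainder 4).
Therefore 3647u + 3850v = 1971 has no solution in integers.

No such integers exist.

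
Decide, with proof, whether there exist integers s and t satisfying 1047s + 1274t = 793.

s = 221, t = -181

1047 and 1274 are coprime, so 1047s + 1274t ranges over all of ℤ.
Run the Euclidean algorithm on 1274 and 1047: 1274 = 1·1047 + 227, 1047 = 4·227 + 139, 227 = 1·139 + 88, 139 = 1·88 + 51, 88 = 1·51 + 37, 51 = 1·37 + 14, 37 = 2·14 + 9, 14 = 1·9 + 5, 9 = 1·5 + 4, 5 = 1·4 + 1, 4 = 4·1 + 0.
Working back up the chain: 1 = 5 − 1·4 = 5 − (9 − 1·5) = −9 + 2·5 = −9 + 2·(14 − 1·9) = 2·14 − 3·9 = 2·14 − 3·(37 − 2·14) = −3·37 + 8·14 = −3·37 + 8·(51 − 1·37) = 8·51 − 11·37 = 8·51 − 11·(88 − 1·51) = −11·88 + 19·51 = −11·88 + 19·(139 − 1·88) = 19·139 − 30·88 = 19·139 − 30·(227 − 1·139) = −30·227 + 49·139 = −30·227 + 49·(1047 − 4·227) = 49·1047 − 226·227 = 49·1047 − 226·(1274 − 1·1047) = −226·1274 + 275·1047. So 1047·275 + 1274·(-226) = 1.
Times 793: 1047·218075 + 1274·(-179218) = 793, so (218075, -179218) solves it.
The general solution is s = 218075 + 1274k, t = -179218 − 1047k; taking k = -171 gives the smaller pair s = 221, t = -181.
Check: 1047·221 + 1274·(-181) = 231387 − 230594 = 793. ✓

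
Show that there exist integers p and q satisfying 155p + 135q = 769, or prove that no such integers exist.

No, no such integers exist.

Any value of 155p + 135q is a multiple of gcd(155, 135) = 5.
But 769 = 5·153 + 4, so 5 ∤ 769.
So the equation is unsolvable over ℤ.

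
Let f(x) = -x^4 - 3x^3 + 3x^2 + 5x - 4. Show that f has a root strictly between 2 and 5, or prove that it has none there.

f(2) = -22 and f(5) = -904, both negative, so a sign-change argument is unavailable; we show f keeps this sign on the whole interval.
Shift to the endpoint 2: with x = 2 + u (0 < u < 3), one computes f(2 + u) = -u^4 - 11u^3 - 39u^2 - 51u - 22.
All 5 nonzero coefficients of this polynomial in u are negative; hence for u > 0 the value is a sum of negative terms (the constant -22 among them).
So f is strictly negative on (2, 5); no root exists in the interval.

No.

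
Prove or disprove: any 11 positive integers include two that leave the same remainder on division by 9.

Each integer lies in one of the 9 residue classes modulo 9.
With 11 integers and only 9 classes, the pigeonhole principle forces two of them, say a and b, into the same class.
That is, a and b leave the same remainder on division by 9, as claimed.

Yes.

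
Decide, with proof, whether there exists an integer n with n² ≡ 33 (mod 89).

No, no such integer exists.

89 is prime, so by Euler's criterion 33 is a square mod 89 iff 33^((89−1)/2) = 33^44 ≡ 1 (mod 89).
Squaring successively (mod 89): 33^2 = 1089 ≡ 21; 33^4 ≡ 21² = 441 ≡ 85; 33^8 ≡ 85² = 7225 ≡ 16; 33^16 ≡ 16² = 256 ≡ 78; 33^32 ≡ 78² = 6084 ≡ 32.
Since 44 = 32 + 8 + 4, 33^44 ≡ 32 · 16 · 85; multiplying out mod 89: 32·16 = 512 ≡ 67, then 67·85 = 5695 ≡ 88. Thus 33^44 ≡ 88 ≡ −1 (mod 89).
By Euler's criterion 33 is a quadratic non-residue mod 89: no n satisfies n² ≡ 33 (mod 89).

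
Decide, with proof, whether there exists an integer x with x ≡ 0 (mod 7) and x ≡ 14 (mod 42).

Here gcd(7, 42) = 7, and both 0 and 14 leave remainder 0 mod 7, so the system is consistent.
The integers ≡ 0 (mod 7) are 0, 7, 14, …; their remainders mod 42 are 0, 7, 14, so x = 14 is the first that is ≡ 14 (mod 42).
Check: 14 mod 7 = 0, 14 mod 42 = 14. ✓

x = 14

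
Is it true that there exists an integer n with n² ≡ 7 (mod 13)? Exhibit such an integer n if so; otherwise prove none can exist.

There is no such integer.

Computing n² mod 13 for n = 0, 1, …, 6 (enough, by the symmetry n ↦ 13 − n) gives 0, 1, 4, 9, 3, 12, 10.
So the quadratic residues mod 13 are {0, 1, 3, 4, 9, 10, 12}, and 7 is not among them.
Therefore n² ≡ 7 (mod 13) has no solution.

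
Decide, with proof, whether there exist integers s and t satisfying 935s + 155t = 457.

Both 935 and 155 are divisible by gcd(935, 155) = 5, hence so is any combination 935s + 155t.
But 457 is not a multiple of 5 (it leaves remainder 2).
Therefore 935s + 155t = 457 has no solution in integers.

There are no such integers.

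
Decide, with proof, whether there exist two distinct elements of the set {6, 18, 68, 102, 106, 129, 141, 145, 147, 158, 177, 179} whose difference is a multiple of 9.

The pair (6, 141) works.

Both 6 and 141 leave remainder 6 on division by 9; their difference 135 = 15·9 is a multiple of 9.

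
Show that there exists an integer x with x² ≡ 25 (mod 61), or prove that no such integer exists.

Take x = 5. Then 5² = 25, and since 0 ≤ 25 < 61 this is already reduced: 5² ≡ 25 (mod 61).

x = 5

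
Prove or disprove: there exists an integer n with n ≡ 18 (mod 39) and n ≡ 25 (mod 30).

gcd(39, 30) = 3. If n ≡ 18 (mod 39) and n ≡ 25 (mod 30), then n ≡ 18 (mod 3) and n ≡ 25 (mod 3).
However 18 ≡ 0 and 25 ≡ 1 (mod 3), and 0 ≠ 1.
Therefore no such n exists.

There is no such integer.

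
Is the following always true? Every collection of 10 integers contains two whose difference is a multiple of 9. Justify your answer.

There are exactly 9 possible remainders on division by 9.
Since 10 > 9, two of the 10 integers must share a residue class by the pigeonhole principle; call them a and b.
Their difference a − b is then a multiple of 9.

True.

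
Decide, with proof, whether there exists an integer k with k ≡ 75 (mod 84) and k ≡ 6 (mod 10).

gcd(84, 10) = 2. If k ≡ 75 (mod 84) and k ≡ 6 (mod 10), then k ≡ 75 (mod 2) and k ≡ 6 (mod 2).
But 75 mod 2 = 1 while 6 mod 2 = 0, a contradiction.
Hence the system has no solution.

No, no such integer exists.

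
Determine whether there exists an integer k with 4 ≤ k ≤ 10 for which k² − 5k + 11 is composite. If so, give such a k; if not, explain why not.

k = 7

At k = 7: 7² − 5·7 + 11 = 25 = 5·5, which is composite.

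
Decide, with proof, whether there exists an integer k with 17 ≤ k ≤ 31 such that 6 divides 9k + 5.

There is no such integer k in that range.

At k = 17, 9·17 + 5 = 158 ≡ 2 (mod 6), and each step in k adds 9 ≡ 3 (mod 6), giving residues 2, 5, 2, 5, 2, 5, 2, 5, 2, 5, 2, 5, 2, 5, 2 for k = 17, 18, …, 31.
None is 0, so 6 never divides 9k + 5 on this range.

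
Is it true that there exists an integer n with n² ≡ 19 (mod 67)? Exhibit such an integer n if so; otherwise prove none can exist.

n = 35 works: 35² = 1225, and 1225 − 19 = 1206 = 18·67.

n = 35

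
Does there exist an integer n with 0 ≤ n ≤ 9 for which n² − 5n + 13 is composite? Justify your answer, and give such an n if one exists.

At n = 7: 7² − 5·7 + 13 = 27 = 3·9, which is composite.

n = 7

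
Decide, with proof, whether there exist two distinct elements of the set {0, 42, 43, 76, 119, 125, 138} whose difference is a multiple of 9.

Residues mod 9: 0↦0, 42↦6, 43↦7, 76↦4, 119↦2, 125↦8, 138↦3.
No residue repeats among the 7 elements, so no pair has difference ≡ 0 (mod 9).

There is no such pair.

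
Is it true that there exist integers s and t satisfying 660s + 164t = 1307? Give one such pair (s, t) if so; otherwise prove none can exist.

Both 660 and 164 are divisible by gcd(660, 164) = 4, hence so is any combination 660s + 164t.
But 1307 = 4·326 + 3, so 4 ∤ 1307.
Hence no integers s, t satisfy the equation.

No, no such integers exist.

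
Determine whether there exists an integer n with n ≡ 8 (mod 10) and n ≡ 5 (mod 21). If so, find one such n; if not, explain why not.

The moduli 10 and 21 are coprime, so by the Chinese Remainder Theorem a unique solution modulo 210 exists.
Write n = 8 + 10t and require 8 + 10t ≡ 5 (mod 21), i.e. 10t ≡ 18 (mod 21).
Since 10·19 = 190 = 9·21 + 1, the inverse of 10 mod 21 is 19.
Therefore t ≡ 19·18 = 342 ≡ 6 (mod 21).
Taking t = 6 gives n = 8 + 10·6 = 68.
Check: 68 mod 10 = 8, 68 mod 21 = 5. ✓

n = 68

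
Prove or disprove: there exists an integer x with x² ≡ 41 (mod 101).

No such integer exists.

Apply Euler's criterion with the prime 101: 41 is a quadratic residue iff 41^50 ≡ 1 (mod 101), and a non-residue iff it is ≡ −1.
Repeated squaring mod 101: 41^2 = 1681 ≡ 65; 41^4 ≡ 65² = 4225 ≡ 84; 41^8 ≡ 84² = 7056 ≡ 87; 41^16 ≡ 87² = 7569 ≡ 95; 41^32 ≡ 95² = 9025 ≡ 36.
Since 50 = 32 + 16 + 2, 41^50 ≡ 36 · 95 · 65; multiplying out mod 101: 36·95 = 3420 ≡ 87, then 87·65 = 5655 ≡ 100. Thus 41^50 ≡ 100 ≡ −1 (mod 101).
The value −1 means 41 is a non-residue modulo 101, so x² ≡ 41 (mod 101) is impossible.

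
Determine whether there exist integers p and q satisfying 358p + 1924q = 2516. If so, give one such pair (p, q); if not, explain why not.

p = 222, q = -40

Every value of 358p + 1924q is a multiple of gcd(358, 1924) = 2; since 2 ∣ 2516, solutions exist.
Dividing through by 2 reduces the equation to 179p + 962q = 1258.
Run the Euclidean algorithm on 962 and 179: 962 = 5·179 + 67, 179 = 2·67 + 45, 67 = 1·45 + 22, 45 = 2·22 + 1, 22 = 22·1 + 0.
Back-substituting, 1 = 45 − 2·22 = 45 − 2·(67 − 1·45) = −2·67 + 3·45 = −2·67 + 3·(179 − 2·67) = 3·179 − 8·67 = 3·179 − 8·(962 − 5·179) = −8·962 + 43·179; that is, 179·43 + 962·(-8) = 1.
Scaling by 1258 gives the particular solution (p, q) = (54094, -10064).
Subtracting 56·962 from p and adding 56·179 to q gives the tidier solution (222, -40).
Indeed 358·222 + 1924·(-40) = 79476 − 76960 = 2516.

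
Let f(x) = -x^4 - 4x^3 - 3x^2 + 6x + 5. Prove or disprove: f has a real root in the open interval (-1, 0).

Such a root exists.

f(-1) = -1 and f(0) = 5, which have opposite signs.
f is continuous everywhere (it is a polynomial), in particular on [-1, 0].
By the Intermediate Value Theorem f must vanish at some point of (-1, 0).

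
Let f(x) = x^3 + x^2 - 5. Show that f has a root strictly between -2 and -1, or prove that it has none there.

f(-2) = -9 and f(-1) = -5, both negative, so a sign-change argument is unavailable; we show f keeps this sign on the whole interval.
Shift to the endpoint -1: with x = -1 − u (0 < u < 1), one computes f(-1 − u) = -u^3 - 2u^2 - u - 5.
All 4 nonzero coefficients of this polynomial in u are negative; hence for u > 0 the value is a sum of negative terms (the constant -5 among them).
Therefore f(x) < 0 throughout (-2, -1), and f has no zero there.

No.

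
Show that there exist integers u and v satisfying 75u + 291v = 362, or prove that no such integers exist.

No, no such integers exist.

Both 75 and 291 are divisible by gcd(75, 291) = 3, hence so is any combination 75u + 291v.
But 362 = 3·120 + 2, so 3 ∤ 362.
Hence no integers u, v satisfy the equation.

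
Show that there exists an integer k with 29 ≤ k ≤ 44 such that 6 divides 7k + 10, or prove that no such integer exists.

k = 32

For k = 29, 30, 31 the values 213, 220, 227 are not multiples of 6. Try k = 32: 7·32 + 10 = 234 = 39·6, which is divisible by 6.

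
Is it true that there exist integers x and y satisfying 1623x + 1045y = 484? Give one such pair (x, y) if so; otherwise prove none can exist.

1623 and 1045 are coprime, so 1623x + 1045y ranges over all of ℤ.
Euclidean algorithm: 1623 = 1·1045 + 578, 1045 = 1·578 + 467, 578 = 1·467 + 111, 467 = 4·111 + 23, 111 = 4·23 + 19, 23 = 1·19 + 4, 19 = 4·4 + 3, 4 = 1·3 + 1, 3 = 3·1 + 0.
Back-substituting, 1 = 4 − 1·3 = 4 − (19 − 4·4) = −19 + 5·4 = −19 + 5·(23 − 1·19) = 5·23 − 6·19 = 5·23 − 6·(111 − 4·23) = −6·111 + 29·23 = −6·111 + 29·(467 − 4·111) = 29·467 − 122·111 = 29·467 − 122·(578 − 1·467) = −122·578 + 151·467 = −122·578 + 151·(1045 − 1·578) = 151·1045 − 273·578 = 151·1045 − 273·(1623 − 1·1045) = −273·1623 + 424·1045; that is, 1623·(-273) + 1045·424 = 1.
Scaling by 484 gives the particular solution (x, y) = (-132132, 205216).
Shifting by a multiple of (1045, −1623) keeps it a solution: x = -132132 + 127·1045 = 583, y = 205216 − 127·1623 = -905.
Indeed 1623·583 + 1045·(-905) = 946209 − 945725 = 484.

x = 583, y = -905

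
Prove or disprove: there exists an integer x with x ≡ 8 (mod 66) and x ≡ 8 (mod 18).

Here gcd(66, 18) = 6, and both 8 and 8 leave remainder 2 mod 6, so the system is consistent.
The smallest candidate x = 8 works directly: 8 ≡ 8 (mod 18).
Verify: 8 = 0·66 + 8 and 8 = 0·18 + 8. ✓

x = 8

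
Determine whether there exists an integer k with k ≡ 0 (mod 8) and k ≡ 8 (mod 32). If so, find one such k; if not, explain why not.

The moduli are not coprime: gcd(8, 32) = 8. Compatibility requires 8 ∣ (8 − 0) = 8, which holds, so solutions exist.
The integers ≡ 0 (mod 8) are 0, 8, …; their remainders mod 32 are 0, 8, so k = 8 is the first that is ≡ 8 (mod 32).
Check: 8 mod 8 = 0, 8 mod 32 = 8. ✓

k = 8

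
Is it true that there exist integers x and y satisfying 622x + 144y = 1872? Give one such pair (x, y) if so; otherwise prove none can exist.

x = 0, y = 13

Since gcd(622, 144) = 2 and 1872 = 2·936, Bézout's identity guarantees a solution.
Dividing through by 2 reduces the equation to 311x + 72y = 936.
Dividing repeatedly: 311 = 4·72 + 23, 72 = 3·23 + 3, 23 = 7·3 + 2, 3 = 1·2 + 1, 2 = 2·1 + 0.
Working back up the chain: 1 = 3 − 1·2 = 3 − (23 − 7·3) = −23 + 8·3 = −23 + 8·(72 − 3·23) = 8·72 − 25·23 = 8·72 − 25·(311 − 4·72) = −25·311 + 108·72. So 311·(-25) + 72·108 = 1.
Times 936: 311·(-23400) + 72·101088 = 936, so (-23400, 101088) solves it.
Shifting by a multiple of (72, −311) keeps it a solution: x = -23400 + 325·72 = 0, y = 101088 − 325·311 = 13.
Indeed 622·0 + 144·13 = 0 + 1872 = 1872.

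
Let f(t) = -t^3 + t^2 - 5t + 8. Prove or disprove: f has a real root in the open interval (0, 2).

Such a root exists.

f(0) = 8 and f(2) = -6, which have opposite signs.
f is continuous everywhere (it is a polynomial), in particular on [0, 2].
By the Intermediate Value Theorem, f takes the value 0 somewhere in the open interval.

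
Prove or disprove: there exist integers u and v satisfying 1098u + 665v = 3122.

u = 84, v = -134

Since gcd(1098, 665) = 1, every integer is an integer combination of 1098 and 665.
Euclidean algorithm: 1098 = 1·665 + 433, 665 = 1·433 + 232, 433 = 1·232 + 201, 232 = 1·201 + 31, 201 = 6·31 + 15, 31 = 2·15 + 1, 15 = 15·1 + 0.
Unwinding: 1 = 31 − 2·15 = 31 − 2·(201 − 6·31) = −2·201 + 13·31 = −2·201 + 13·(232 − 1·201) = 13·232 − 15·201 = 13·232 − 15·(433 − 1·232) = −15·433 + 28·232 = −15·433 + 28·(665 − 1·433) = 28·665 − 43·433 = 28·665 − 43·(1098 − 1·665) = −43·1098 + 71·665, i.e. 1098·(-43) + 665·71 = 1.
Scaling by 3122 gives the particular solution (u, v) = (-134246, 221662).
The general solution is u = -134246 + 665k, v = 221662 − 1098k; taking k = 202 gives the smaller pair u = 84, v = -134.
Indeed 1098·84 + 665·(-134) = 92232 − 89110 = 3122.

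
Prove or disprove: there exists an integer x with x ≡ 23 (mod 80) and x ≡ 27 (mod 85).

No, no such integer exists.

Reduce both congruences modulo 5, which divides 80 and 85: they say x ≡ 23 (mod 5) and x ≡ 27 (mod 5).
These are incompatible: 23 − 27 = -4 is not divisible by 5.
So no integer satisfies both congruences.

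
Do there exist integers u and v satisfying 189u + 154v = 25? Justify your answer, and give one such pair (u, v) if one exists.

Any value of 189u + 154v is a multiple of gcd(189, 154) = 7.
But 25 is not a multiple of 7 (it leaves remainder 4).
Therefore 189u + 154v = 25 has no solution in integers.

No such integers exist.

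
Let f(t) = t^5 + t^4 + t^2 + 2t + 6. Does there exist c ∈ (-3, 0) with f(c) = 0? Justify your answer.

Yes, f has a root in the interval.

f(-3) = -153 and f(0) = 6, which have opposite signs.
f is continuous everywhere (it is a polynomial), in particular on [-3, 0].
The Intermediate Value Theorem then guarantees some c ∈ (-3, 0) with f(c) = 0.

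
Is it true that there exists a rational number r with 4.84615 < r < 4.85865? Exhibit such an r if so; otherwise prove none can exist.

Multiplying by 7: 7·4.84615 = 33.92305 and 7·4.85865 = 34.01055, so the integer 34 lies strictly between them.
Hence 34/7 is a rational number with 4.84615 < 34/7 < 4.85865.

r = 34/7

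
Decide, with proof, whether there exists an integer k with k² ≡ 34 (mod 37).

k = 16

k = 16 works: 16² = 256, and 256 − 34 = 222 = 6·37.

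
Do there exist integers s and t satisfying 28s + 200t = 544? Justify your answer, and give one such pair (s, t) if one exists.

s = 48, t = -4

Since gcd(28, 200) = 4 and 544 = 4·136, Bézout's identity guarantees a solution.
Dividing through by 4 reduces the equation to 7s + 50t = 136.
Euclidean algorithm: 50 = 7·7 + 1, 7 = 7·1 + 0.
Back-substituting, 1 = 50 − 7·7; that is, 7·(-7) + 50·1 = 1.
Times 136: 7·(-952) + 50·136 = 136, so (-952, 136) solves it.
Shifting by a multiple of (50, −7) keeps it a solution: s = -952 + 20·50 = 48, t = 136 − 20·7 = -4.
Indeed 28·48 + 200·(-4) = 1344 − 800 = 544.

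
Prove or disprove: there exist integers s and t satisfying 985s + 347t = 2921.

985 and 347 are coprime, so 985s + 347t ranges over all of ℤ.
Run the Euclidean algorithm on 985 and 347: 985 = 2·347 + 291, 347 = 1·291 + 56, 291 = 5·56 + 11, 56 = 5·11 + 1, 11 = 11·1 + 0.
Unwinding: 1 = 56 − 5·11 = 56 − 5·(291 − 5·56) = −5·291 + 26·56 = −5·291 + 26·(347 − 1·291) = 26·347 − 31·291 = 26·347 − 31·(985 − 2·347) = −31·985 + 88·347, i.e. 985·(-31) + 347·88 = 1.
Multiplying through by 2921: s = (-31)·2921 = -90551, t = 88·2921 = 257048 is a solution.
Adding 261·347 to s and subtracting 261·985 from t gives the tidier solution (16, -37).
Indeed 985·16 + 347·(-37) = 15760 − 12839 = 2921.

s = 16, t = -37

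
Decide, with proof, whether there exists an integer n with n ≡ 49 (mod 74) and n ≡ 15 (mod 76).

Here gcd(74, 76) = 2, and both 49 and 15 leave remainder 1 mod 2, so the system is consistent.
Put n = 49 + 74t, so we need 74t ≡ 42 (mod 76), equivalently (divide by 2) 37t ≡ 21 (mod 38).
Invert 37 mod 38 by the Euclidean algorithm: 38 = 1·37 + 1, 37 = 37·1 + 0; back-substituting, 1 = 38 − 1·37. Hence 37·(-1) ≡ 1, so 37⁻¹ ≡ -1 ≡ 37 (mod 38).
Multiplying by 37: t ≡ 37·21 = 777 ≡ 17 (mod 38).
Then n = 49 + 74·17 = 1307.
Verify: 1307 = 17·74 + 49 and 1307 = 17·76 + 15. ✓

n = 1307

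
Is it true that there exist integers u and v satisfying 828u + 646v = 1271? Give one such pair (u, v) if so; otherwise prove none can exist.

There are no such integers.

Any value of 828u + 646v is a multiple of gcd(828, 646) = 2.
However 1271 leaves remainder 1 on division by 2.
Therefore 828u + 646v = 1271 has no solution in integers.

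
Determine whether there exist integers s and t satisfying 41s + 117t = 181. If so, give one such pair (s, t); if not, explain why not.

s = 110, t = -37

41 and 117 are coprime, so 41s + 117t ranges over all of ℤ.
Dividing repeatedly: 117 = 2·41 + 35, 41 = 1·35 + 6, 35 = 5·6 + 5, 6 = 1·5 + 1, 5 = 5·1 + 0.
Working back up the chain: 1 = 6 − 1·5 = 6 − (35 − 5·6) = −35 + 6·6 = −35 + 6·(41 − 1·35) = 6·41 − 7·35 = 6·41 − 7·(117 − 2·41) = −7·117 + 20·41. So 41·20 + 117·(-7) = 1.
Scaling by 181 gives the particular solution (s, t) = (3620, -1267).
The general solution is s = 3620 + 117k, t = -1267 − 41k; taking k = -30 gives the smaller pair s = 110, t = -37.
Check: 41·110 + 117·(-37) = 4510 − 4329 = 181. ✓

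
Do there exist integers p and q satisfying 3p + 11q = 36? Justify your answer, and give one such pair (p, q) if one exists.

Since gcd(3, 11) = 1, every integer is an integer combination of 3 and 11.
Dividing repeatedly: 11 = 3·3 + 2, 3 = 1·2 + 1, 2 = 2·1 + 0.
Working back up the chain: 1 = 3 − 1·2 = 3 − (11 − 3·3) = −11 + 4·3. So 3·4 + 11·(-1) = 1.
Multiplying through by 36: p = 4·36 = 144, q = (-1)·36 = -36 is a solution.
Subtracting 13·11 from p and adding 13·3 to q gives the tidier solution (1, 3).
Check: 3·1 + 11·3 = 3 + 33 = 36. ✓

p = 1, q = 3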